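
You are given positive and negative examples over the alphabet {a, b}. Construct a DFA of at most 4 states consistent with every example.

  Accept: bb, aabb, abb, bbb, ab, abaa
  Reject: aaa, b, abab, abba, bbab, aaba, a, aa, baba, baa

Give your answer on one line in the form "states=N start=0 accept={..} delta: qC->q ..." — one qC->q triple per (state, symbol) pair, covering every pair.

Grow the machine one transition at a time. Run the examples from 0; the earliest place one falls off (shortest prefix, ties alphabetical) gets sent to the lowest-numbered state that keeps every Accept/Reject pair distinguishable — a pair clashes when both reach the same state with identical unread suffix — and to a fresh state only if none does.
a: 0a undefined. 0a->0: no, ab/b meet in 0 with "b" left. Open state 1: 0a->1.
b: 0b undefined. 0b->0: no, bb/b meet in 0. 0b->1: ok.
aa: 1a undefined. 1a->0: ok.
ab: 1b undefined. 1b->0: no, bb/abab meet in 0. 1b->1: no, bb/aaa meet in 1. Open state 2: 1b->2.
aba: 2a undefined. 2a->0: no, abaa/aaa meet in 1. 2a->1: no, bb/abab meet in 2. 2a->2: no, abb/abab meet in 2 with "b" left. Open state 3: 2a->3.
abb: 2b undefined. 2b->0: no, abb/aaba meet in 0. 2b->1: no, abb/aaa meet in 1. 2b->2: ok.
abaa: 3a undefined. 3a->0: no, abaa/aaba meet in 0. 3a->1: no, abaa/aaa meet in 1. 3a->2: ok.
abab: 3b undefined. 3b->0: ok.
All examples now run through 4 states with every (state, symbol) defined. Accept strings end in {2}, Reject strings end in {0,1,3}; accept={2}.

states=4 start=0 accept={2} delta: 0a->1 0b->1 1a->0 1b->2 2a->3 2b->2 3a->2 3b->0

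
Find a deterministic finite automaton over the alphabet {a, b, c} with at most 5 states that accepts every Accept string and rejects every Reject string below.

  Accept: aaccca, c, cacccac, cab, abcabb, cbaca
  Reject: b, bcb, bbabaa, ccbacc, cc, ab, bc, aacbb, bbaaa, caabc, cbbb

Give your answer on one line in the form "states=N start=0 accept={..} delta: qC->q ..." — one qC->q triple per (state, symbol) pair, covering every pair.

Grow the machine one transition at a time. Run the examples from 0; the earliest place one falls off (shortest prefix, ties alphabetical) gets sent to the lowest-numbered state that keeps every Accept/Reject pair distinguishable — a pair clashes when both reach the same state with identical unread suffix — and to a fresh state only if none does.
a: 0a undefined. 0a->0: ok.
b: 0b undefined. 0b->0: no, c/bc meet in 0 with "c" left. Open state 1: 0b->1.
c: 0c undefined. 0c->0: no, aaccca/cc meet in 0. 0c->1: no, c/b meet in 1. Open state 2: 0c->2.
bb: 1b undefined. 1b->0: ok.
bc: 1c undefined. 1c->0: no, abcabb/bc meet in 0. 1c->1: ok.
ca: 2a undefined. 2a->0: no, cab/b meet in 1. 2a->1: no, cab/bcb meet in 0. 2a->2: ok.
cb: 2b undefined. 2b->0: no, c/caabc meet in 2. 2b->1: no, cab/b meet in 1. 2b->2: no, c/aacbb meet in 2. Open state 3: 2b->3.
cc: 2c undefined. 2c->0: ok.
cba: 3a undefined. 3a->0: ok.
cbb: 3b undefined. 3b->0: ok.
abca: 1a undefined. 1a->0: no, abcabb/bcb meet in 0. 1a->1: no, abcabb/b meet in 1. 1a->2: no, aaccca/bbabaa meet in 2. 1a->3: no, abcabb/b meet in 1. Open state 4: 1a->4.
abcab: 4b undefined. 4b->0: no, abcabb/b meet in 1. 4b->1: no, abcabb/bcb meet in 0. 4b->2: ok.
caabc: 3c undefined. 3c->0: ok.
ccbac: 4c undefined. 4c->0: no, aaccca/ccbacc meet in 2. 4c->1: ok.
bbabaa: 4a undefined. 4a->0: ok.
All examples now run through 5 states with every (state, symbol) defined. Accept strings end in {2,3}, Reject strings end in {0,1}; accept={2,3}.

states=5 start=0 accept={2,3} delta: 0a->0 0b->1 0c->2 1a->4 1b->0 1c->1 2a->2 2b->3 2c->0 3a->0 3b->0 3c->0 4a->0 4b->2 4c->1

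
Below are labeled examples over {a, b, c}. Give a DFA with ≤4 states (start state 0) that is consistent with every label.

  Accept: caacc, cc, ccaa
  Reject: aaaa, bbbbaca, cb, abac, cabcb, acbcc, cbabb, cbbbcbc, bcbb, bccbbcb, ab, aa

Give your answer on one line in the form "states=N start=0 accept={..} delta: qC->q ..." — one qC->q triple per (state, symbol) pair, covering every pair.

states=3 start=0 accept={2} delta: 0a->0 0b->0 0c->1 1a->0 1b->1 1c->2 2a->2 2b->0 2c->0

Grow the machine one transition at a time. Run the examples from 0; the earliest place one falls off (shortest prefix, ties alphabetical) gets sent to the lowest-numbered state that keeps every Accept/Reject pair distinguishable — a pair clashes when both reach the same state with identical unread suffix — and to a fresh state only if none does.
a: 0a undefined. 0a->0: ok.
b: 0b undefined. 0b->0: ok.
c: 0c undefined. 0c->0: no, caacc/aaaa meet in 0. Open state 1: 0c->1.
ca: 1a undefined. 1a->0: ok.
cb: 1b undefined. 1b->0: no, caacc/acbcc meet in 1 with "c" left. 1b->1: ok.
cc: 1c undefined. 1c->0: no, caacc/aaaa meet in 0. 1c->1: no, caacc/cb meet in 1. Open state 2: 1c->2.
cca: 2a undefined. 2a->0: no, ccaa/aaaa meet in 0. 2a->1: no, ccaa/aaaa meet in 0. 2a->2: ok.
bccb: 2b undefined. 2b->0: ok.
acbcc: 2c undefined. 2c->0: ok.
All examples now run through 3 states with every (state, symbol) defined. Accept strings end in {2}, Reject strings end in {0,1}; accept={2}.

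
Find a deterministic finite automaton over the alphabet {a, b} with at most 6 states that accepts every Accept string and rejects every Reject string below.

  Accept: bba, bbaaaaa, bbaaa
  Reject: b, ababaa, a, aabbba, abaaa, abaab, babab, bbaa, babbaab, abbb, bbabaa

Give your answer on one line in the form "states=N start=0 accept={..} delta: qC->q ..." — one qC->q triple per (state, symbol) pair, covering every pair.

states=4 start=0 accept={3} delta: 0a->0 0b->1 1a->0 1b->2 2a->3 2b->0 3a->2 3b->0

Fold the examples into a partial DFA from state 0: repeatedly fix the first undefined (state, symbol) met by the shortest-then-alphabetical prefix, trying targets in increasing order and rejecting any under which an Accept and a Reject string meet in one state with the same remainder; add a state when all current targets are rejected. Accepting states are where Accept strings end.
a: 0a undefined. 0a->0: ok.
b: 0b undefined. 0b->0: no, bba/b meet in 0. Open state 1: 0b->1.
ba: 1a undefined. 1a->0: ok.
bb: 1b undefined. 1b->0: no, bba/ababaa meet in 0. 1b->1: no, bba/ababaa meet in 0. Open state 2: 1b->2.
bba: 2a undefined. 2a->0: no, bba/ababaa meet in 0. 2a->1: no, bba/b meet in 1. 2a->2: no, bba/bbaa meet in 2. Open state 3: 2a->3.
abbb: 2b undefined. 2b->0: ok.
bbaa: 3a undefined. 3a->0: no, bbaaaaa/ababaa meet in 0. 3a->1: no, bbaaaaa/ababaa meet in 0. 3a->2: ok.
bbab: 3b undefined. 3b->0: ok.
All examples now run through 4 states with every (state, symbol) defined. Accept strings end in {3}, Reject strings end in {0,1,2}; accept={3}.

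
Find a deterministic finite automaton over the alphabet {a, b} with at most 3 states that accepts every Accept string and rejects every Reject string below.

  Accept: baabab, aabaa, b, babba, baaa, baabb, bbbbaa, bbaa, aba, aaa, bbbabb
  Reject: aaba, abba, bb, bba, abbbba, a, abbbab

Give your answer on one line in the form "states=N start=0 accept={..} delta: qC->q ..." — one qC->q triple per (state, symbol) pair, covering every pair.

states=3 start=0 accept={2} delta: 0a->1 0b->2 1a->2 1b->2 2a->2 2b->0

Fold the examples into a partial DFA from state 0: repeatedly fix the first undefined (state, symbol) met by the shortest-then-alphabetical prefix, trying targets in increasing order and rejecting any under which an Accept and a Reject string meet in one state with the same remainder; add a state when all current targets are rejected. Accepting states are where Accept strings end.
a: 0a undefined. 0a->0: no, aba/aaba meet in 0 with "ba" left. Open state 1: 0a->1.
b: 0b undefined. 0b->0: no, b/bb meet in 0. 0b->1: no, b/a meet in 1. Open state 2: 0b->2.
aa: 1a undefined. 1a->0: no, aaa/a meet in 1. 1a->1: no, aba/aaba meet in 1 with "ba" left. 1a->2: ok.
ab: 1b undefined. 1b->0: no, aba/a meet in 1. 1b->1: no, b/abba meet in 2. 1b->2: ok.
ba: 2a undefined. 2a->0: no, babba/aaba meet in 2 with "ba" left. 2a->1: no, babba/aaba meet in 2 with "ba" left. 2a->2: ok.
bb: 2b undefined. 2b->0: ok.
All examples now run through 3 states with every (state, symbol) defined. Accept strings end in {2}, Reject strings end in {0,1}; accept={2}.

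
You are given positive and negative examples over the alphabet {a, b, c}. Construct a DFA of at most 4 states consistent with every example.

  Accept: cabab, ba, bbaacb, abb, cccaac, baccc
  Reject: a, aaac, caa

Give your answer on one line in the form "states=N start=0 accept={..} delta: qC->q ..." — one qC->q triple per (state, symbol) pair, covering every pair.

states=4 start=0 accept={2} delta: 0a->0 0b->1 0c->1 1a->2 1b->2 1c->0 2a->3 2b->2 2c->2 3a->0 3b->2 3c->2

Grow the machine one transition at a time. Run the examples from 0; the earliest place one falls off (shortest prefix, ties alphabetical) gets sent to the lowest-numbered state that keeps every Accept/Reject pair distinguishable — a pair clashes when both reach the same state with identical unread suffix — and to a fresh state only if none does.
a: 0a undefined. 0a->0: ok.
b: 0b undefined. 0b->0: no, ba/a meet in 0. Open state 1: 0b->1.
c: 0c undefined. 0c->0: no, cccaac/a meet in 0. 0c->1: ok.
ba: 1a undefined. 1a->0: no, cabab/aaac meet in 1. 1a->1: no, ba/aaac meet in 1. Open state 2: 1a->2.
bb: 1b undefined. 1b->0: no, bbaacb/a meet in 0. 1b->1: no, abb/aaac meet in 1. 1b->2: ok.
cc: 1c undefined. 1c->0: ok.
bac: 2c undefined. 2c->0: no, baccc/a meet in 0. 2c->1: no, baccc/aaac meet in 1. 2c->2: ok.
bba: 2a undefined. 2a->0: no, cccaac/aaac meet in 1. 2a->1: no, cccaac/a meet in 0. 2a->2: no, ba/caa meet in 2. Open state 3: 2a->3.
cab: 2b undefined. 2b->0: no, cabab/aaac meet in 1. 2b->1: no, cabab/aaac meet in 1. 2b->2: ok.
bbaa: 3a undefined. 3a->0: ok.
cabab: 3b undefined. 3b->0: no, cabab/a meet in 0. 3b->1: no, cabab/aaac meet in 1. 3b->2: ok.
cccaac: 3c undefined. 3c->0: no, cccaac/a meet in 0. 3c->1: no, cccaac/aaac meet in 1. 3c->2: ok.
All examples now run through 4 states with every (state, symbol) defined. Accept strings end in {2}, Reject strings end in {0,1,3}; accept={2}.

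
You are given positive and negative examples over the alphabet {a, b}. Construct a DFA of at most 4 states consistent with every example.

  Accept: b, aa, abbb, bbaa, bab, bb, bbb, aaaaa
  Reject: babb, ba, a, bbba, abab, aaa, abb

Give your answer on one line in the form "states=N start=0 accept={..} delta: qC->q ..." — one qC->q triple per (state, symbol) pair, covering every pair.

State merging on the prefix tree: take the shortest (then alphabetical) example prefix whose next move is undefined and point that move at state 0, else 1, else 2, ...; a target is out if some Accept/Reject pair would then sit in one state with the same input left (inseparable). If every existing state is out, open a new one.
a: 0a undefined. 0a->0: no, aa/a meet in 0. Open state 1: 0a->1.
b: 0b undefined. 0b->0: ok.
aa: 1a undefined. 1a->0: no, aaaaa/ba meet in 1. 1a->1: no, aa/ba meet in 1. Open state 2: 1a->2.
ab: 1b undefined. 1b->0: no, b/babb meet in 0. 1b->1: no, abbb/babb meet in 1. 1b->2: ok.
aaa: 2a undefined. 2a->0: no, b/abab meet in 0. 2a->1: no, aa/abab meet in 2. 2a->2: no, aa/aaa meet in 2. Open state 3: 2a->3.
abb: 2b undefined. 2b->0: no, b/babb meet in 0. 2b->1: ok.
aaaa: 3a undefined. 3a->0: no, aaaaa/babb meet in 1. 3a->1: ok.
abab: 3b undefined. 3b->0: no, b/abab meet in 0. 3b->1: ok.
All examples now run through 4 states with every (state, symbol) defined. Accept strings end in {0,2}, Reject strings end in {1,3}; accept={0,2}.

states=4 start=0 accept={0,2} delta: 0a->1 0b->0 1a->2 1b->2 2a->3 2b->1 3a->1 3b->1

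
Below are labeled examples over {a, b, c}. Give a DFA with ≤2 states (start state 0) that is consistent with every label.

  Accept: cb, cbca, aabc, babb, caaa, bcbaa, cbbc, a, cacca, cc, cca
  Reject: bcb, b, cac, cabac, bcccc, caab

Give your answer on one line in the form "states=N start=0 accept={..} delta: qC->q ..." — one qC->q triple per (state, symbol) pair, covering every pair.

states=2 start=0 accept={0} delta: 0a->0 0b->1 0c->1 1a->0 1b->0 1c->0

State merging on the prefix tree: take the shortest (then alphabetical) example prefix whose next move is undefined and point that move at state 0, else 1, else 2, ...; a target is out if some Accept/Reject pair would then sit in one state with the same input left (inseparable). If every existing state is out, open a new one.
a: 0a undefined. 0a->0: ok.
b: 0b undefined. 0b->0: no, cb/bcb meet in 0 with "cb" left. Open state 1: 0b->1.
c: 0c undefined. 0c->0: no, cb/b meet in 1. 0c->1: ok.
ba: 1a undefined. 1a->0: ok.
bc: 1c undefined. 1c->0: ok.
cb: 1b undefined. 1b->0: ok.
All examples now run through 2 states with every (state, symbol) defined. Accept strings end in {0}, Reject strings end in {1}; accept={0}.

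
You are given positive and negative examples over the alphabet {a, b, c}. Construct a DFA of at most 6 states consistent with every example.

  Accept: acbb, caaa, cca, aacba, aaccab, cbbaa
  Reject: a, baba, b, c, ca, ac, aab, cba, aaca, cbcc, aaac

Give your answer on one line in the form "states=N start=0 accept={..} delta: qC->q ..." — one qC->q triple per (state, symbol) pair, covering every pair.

states=5 start=0 accept={3} delta: 0a->1 0b->0 0c->1 1a->2 1b->1 1c->2 2a->3 2b->4 2c->4 3a->3 3b->3 3c->0 4a->0 4b->3 4c->2

State merging on the prefix tree: take the shortest (then alphabetical) example prefix whose next move is undefined and point that move at state 0, else 1, else 2, ...; a target is out if some Accept/Reject pair would then sit in one state with the same input left (inseparable). If every existing state is out, open a new one.
a: 0a undefined. 0a->0: no, aacba/cba meet in 0 with "cba" left. Open state 1: 0a->1.
b: 0b undefined. 0b->0: ok.
c: 0c undefined. 0c->0: no, cca/a meet in 1. 0c->1: ok.
aa: 1a undefined. 1a->0: no, caaa/b meet in 0. 1a->1: no, caaa/a meet in 1. Open state 2: 1a->2.
ac: 1c undefined. 1c->0: no, acbb/b meet in 0. 1c->1: no, cca/ca meet in 2. 1c->2: ok.
cb: 1b undefined. 1b->0: no, cbbaa/ca meet in 2. 1b->1: ok.
aaa: 2a undefined. 2a->0: no, caaa/a meet in 1. 2a->1: no, caaa/baba meet in 2. 2a->2: no, caaa/baba meet in 2. Open state 3: 2a->3.
aab: 2b undefined. 2b->0: no, acbb/b meet in 0. 2b->1: no, acbb/a meet in 1. 2b->2: no, acbb/baba meet in 2. 2b->3: no, cca/aab meet in 3. Open state 4: 2b->4.
aac: 2c undefined. 2c->0: no, aacba/a meet in 1. 2c->1: no, aacba/baba meet in 2. 2c->2: no, cca/aaca meet in 3. 2c->3: no, caaa/aaca meet in 3 with "a" left. 2c->4: ok.
aaac: 3c undefined. 3c->0: ok.
aaca: 4a undefined. 4a->0: ok.
aacb: 4b undefined. 4b->0: no, acbb/b meet in 0. 4b->1: no, acbb/a meet in 1. 4b->2: no, acbb/baba meet in 2. 4b->3: ok.
aacc: 4c undefined. 4c->0: no, aaccab/a meet in 1. 4c->1: no, aaccab/aab meet in 4. 4c->2: ok.
caaa: 3a undefined. 3a->0: no, caaa/b meet in 0. 3a->1: no, caaa/a meet in 1. 3a->2: no, caaa/baba meet in 2. 3a->3: ok.
aaccab: 3b undefined. 3b->0: no, aaccab/b meet in 0. 3b->1: no, aaccab/a meet in 1. 3b->2: no, aaccab/baba meet in 2. 3b->3: ok.
All examples now run through 5 states with every (state, symbol) defined. Accept strings end in {3}, Reject strings end in {0,1,2,4}; accept={3}.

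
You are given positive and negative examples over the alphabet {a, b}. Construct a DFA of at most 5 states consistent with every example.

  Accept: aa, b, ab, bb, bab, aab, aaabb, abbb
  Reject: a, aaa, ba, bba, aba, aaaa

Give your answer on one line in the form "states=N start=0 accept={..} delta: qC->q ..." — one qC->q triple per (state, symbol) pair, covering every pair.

states=4 start=0 accept={0,2} delta: 0a->1 0b->0 1a->2 1b->0 2a->3 2b->0 3a->1 3b->0

Fold the examples into a partial DFA from state 0: repeatedly fix the first undefined (state, symbol) met by the shortest-then-alphabetical prefix, trying targets in increasing order and rejecting any under which an Accept and a Reject string meet in one state with the same remainder; add a state when all current targets are rejected. Accepting states are where Accept strings end.
a: 0a undefined. 0a->0: no, aa/a meet in 0. Open state 1: 0a->1.
b: 0b undefined. 0b->0: ok.
aa: 1a undefined. 1a->0: no, aa/aaaa meet in 0. 1a->1: no, aa/a meet in 1. Open state 2: 1a->2.
ab: 1b undefined. 1b->0: ok.
aaa: 2a undefined. 2a->0: no, b/aaa meet in 0. 2a->1: no, aa/aaaa meet in 2. 2a->2: no, aa/aaa meet in 2. Open state 3: 2a->3.
aab: 2b undefined. 2b->0: ok.
aaaa: 3a undefined. 3a->0: no, b/aaaa meet in 0. 3a->1: ok.
aaab: 3b undefined. 3b->0: ok.
All examples now run through 4 states with every (state, symbol) defined. Accept strings end in {0,2}, Reject strings end in {1,3}; accept={0,2}.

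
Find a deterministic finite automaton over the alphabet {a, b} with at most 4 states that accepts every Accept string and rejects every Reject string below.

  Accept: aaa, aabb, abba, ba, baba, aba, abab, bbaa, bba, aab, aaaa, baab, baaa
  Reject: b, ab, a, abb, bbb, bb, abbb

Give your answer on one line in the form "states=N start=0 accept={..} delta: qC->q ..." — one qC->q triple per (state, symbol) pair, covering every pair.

Fold the examples into a partial DFA from state 0: repeatedly fix the first undefined (state, symbol) met by the shortest-then-alphabetical prefix, trying targets in increasing order and rejecting any under which an Accept and a Reject string meet in one state with the same remainder; add a state when all current targets are rejected. Accepting states are where Accept strings end.
a: 0a undefined. 0a->0: no, aaa/a meet in 0. Open state 1: 0a->1.
b: 0b undefined. 0b->0: no, ba/a meet in 1. 0b->1: ok.
aa: 1a undefined. 1a->0: no, aaa/b meet in 1. 1a->1: no, aaa/b meet in 1. Open state 2: 1a->2.
ab: 1b undefined. 1b->0: no, aba/b meet in 1. 1b->1: ok.
aaa: 2a undefined. 2a->0: no, aaaa/b meet in 1. 2a->1: no, aaa/b meet in 1. 2a->2: ok.
aab: 2b undefined. 2b->0: no, aabb/b meet in 1. 2b->1: no, aabb/b meet in 1. 2b->2: ok.
All examples now run through 3 states with every (state, symbol) defined. Accept strings end in {2}, Reject strings end in {1}; accept={2}.

states=3 start=0 accept={2} delta: 0a->1 0b->1 1a->2 1b->1 2a->2 2b->2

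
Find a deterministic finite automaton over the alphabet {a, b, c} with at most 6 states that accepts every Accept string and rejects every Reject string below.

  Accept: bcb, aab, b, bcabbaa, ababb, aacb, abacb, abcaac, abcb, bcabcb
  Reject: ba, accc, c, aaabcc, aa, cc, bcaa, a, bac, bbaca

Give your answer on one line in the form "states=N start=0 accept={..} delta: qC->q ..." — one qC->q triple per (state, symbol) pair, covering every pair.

Grow the machine one transition at a time. Run the examples from 0; the earliest place one falls off (shortest prefix, ties alphabetical) gets sent to the lowest-numbered state that keeps every Accept/Reject pair distinguishable — a pair clashes when both reach the same state with identical unread suffix — and to a fresh state only if none does.
a: 0a undefined. 0a->0: ok.
b: 0b undefined. 0b->0: no, aab/ba meet in 0. Open state 1: 0b->1.
c: 0c undefined. 0c->0: ok.
ba: 1a undefined. 1a->0: ok.
bb: 1b undefined. 1b->0: no, ababb/ba meet in 0. 1b->1: ok.
bc: 1c undefined. 1c->0: no, bcabbaa/ba meet in 0. 1c->1: no, bcb/aaabcc meet in 1. Open state 2: 1c->2.
bca: 2a undefined. 2a->0: no, bcabbaa/ba meet in 0. 2a->1: no, bcabbaa/ba meet in 0. 2a->2: no, abcaac/aaabcc meet in 2 with "c" left. Open state 3: 2a->3.
bcb: 2b undefined. 2b->0: no, bcb/ba meet in 0. 2b->1: ok.
bcaa: 3a undefined. 3a->0: no, abcaac/ba meet in 0. 3a->1: no, bcb/bcaa meet in 1. 3a->2: no, abcaac/aaabcc meet in 2 with "c" left. 3a->3: ok.
bcab: 3b undefined. 3b->0: no, bcabbaa/ba meet in 0. 3b->1: no, bcabbaa/ba meet in 0. 3b->2: no, bcabbaa/ba meet in 0. 3b->3: no, bcabbaa/bcaa meet in 3. Open state 4: 3b->4.
bcabb: 4b undefined. 4b->0: no, bcabbaa/ba meet in 0. 4b->1: no, bcabbaa/ba meet in 0. 4b->2: no, bcabbaa/bcaa meet in 3. 4b->3: no, bcabbaa/bcaa meet in 3. 4b->4: ok.
bcabc: 4c undefined. 4c->0: ok.
aaabcc: 2c undefined. 2c->0: ok.
abcaac: 3c undefined. 3c->0: no, abcaac/ba meet in 0. 3c->1: ok.
bcabba: 4a undefined. 4a->0: no, bcabbaa/ba meet in 0. 4a->1: no, bcabbaa/ba meet in 0. 4a->2: no, bcabbaa/bcaa meet in 3. 4a->3: no, bcabbaa/bcaa meet in 3. 4a->4: ok.
All examples now run through 5 states with every (state, symbol) defined. Accept strings end in {1,4}, Reject strings end in {0,3}; accept={1,4}.

states=5 start=0 accept={1,4} delta: 0a->0 0b->1 0c->0 1a->0 1b->1 1c->2 2a->3 2b->1 2c->0 3a->3 3b->4 3c->1 4a->4 4b->4 4c->0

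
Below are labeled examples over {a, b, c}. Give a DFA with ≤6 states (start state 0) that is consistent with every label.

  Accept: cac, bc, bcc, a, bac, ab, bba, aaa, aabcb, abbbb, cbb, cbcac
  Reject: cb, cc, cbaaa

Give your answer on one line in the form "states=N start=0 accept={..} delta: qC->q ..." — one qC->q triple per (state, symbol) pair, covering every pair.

Fold the examples into a partial DFA from state 0: repeatedly fix the first undefined (state, symbol) met by the shortest-then-alphabetical prefix, trying targets in increasing order and rejecting any under which an Accept and a Reject string meet in one state with the same remainder; add a state when all current targets are rejected. Accepting states are where Accept strings end.
a: 0a undefined. 0a->0: ok.
b: 0b undefined. 0b->0: no, bcc/cc meet in 0 with "cc" left. Open state 1: 0b->1.
c: 0c undefined. 0c->0: no, cac/cc meet in 0. 0c->1: no, bc/cc meet in 1 with "c" left. Open state 2: 0c->2.
ba: 1a undefined. 1a->0: ok.
bb: 1b undefined. 1b->0: ok.
bc: 1c undefined. 1c->0: ok.
ca: 2a undefined. 2a->0: ok.
cb: 2b undefined. 2b->0: no, bc/cb meet in 0. 2b->1: no, bc/cbaaa meet in 0. 2b->2: no, cac/cb meet in 2. Open state 3: 2b->3.
cc: 2c undefined. 2c->0: no, bc/cc meet in 0. 2c->1: no, ab/cc meet in 1. 2c->2: no, cac/cc meet in 2. 2c->3: ok.
cba: 3a undefined. 3a->0: no, bc/cbaaa meet in 0. 3a->1: no, bc/cbaaa meet in 0. 3a->2: no, bc/cbaaa meet in 0. 3a->3: ok.
cbb: 3b undefined. 3b->0: ok.
cbc: 3c undefined. 3c->0: ok.
All examples now run through 4 states with every (state, symbol) defined. Accept strings end in {0,1,2}, Reject strings end in {3}; accept={0,1,2}.

states=4 start=0 accept={0,1,2} delta: 0a->0 0b->1 0c->2 1a->0 1b->0 1c->0 2a->0 2b->3 2c->3 3a->3 3b->0 3c->0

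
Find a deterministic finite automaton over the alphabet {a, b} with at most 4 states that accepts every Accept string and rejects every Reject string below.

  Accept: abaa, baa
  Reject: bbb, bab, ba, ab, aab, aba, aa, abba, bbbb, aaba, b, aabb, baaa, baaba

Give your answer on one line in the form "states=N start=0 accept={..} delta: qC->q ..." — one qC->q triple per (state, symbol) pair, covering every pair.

states=4 start=0 accept={3} delta: 0a->0 0b->1 1a->2 1b->0 2a->3 2b->0 3a->0 3b->0

State merging on the prefix tree: take the shortest (then alphabetical) example prefix whose next move is undefined and point that move at state 0, else 1, else 2, ...; a target is out if some Accept/Reject pair would then sit in one state with the same input left (inseparable). If every existing state is out, open a new one.
a: 0a undefined. 0a->0: ok.
b: 0b undefined. 0b->0: no, abaa/bbb meet in 0. Open state 1: 0b->1.
ba: 1a undefined. 1a->0: no, abaa/ba meet in 0. 1a->1: no, abaa/ba meet in 1. Open state 2: 1a->2.
bb: 1b undefined. 1b->0: ok.
baa: 2a undefined. 2a->0: no, abaa/aa meet in 0. 2a->1: no, abaa/bbb meet in 1. 2a->2: no, abaa/ba meet in 2. Open state 3: 2a->3.
bab: 2b undefined. 2b->0: ok.
baaa: 3a undefined. 3a->0: ok.
baab: 3b undefined. 3b->0: ok.
All examples now run through 4 states with every (state, symbol) defined. Accept strings end in {3}, Reject strings end in {0,1,2}; accept={3}.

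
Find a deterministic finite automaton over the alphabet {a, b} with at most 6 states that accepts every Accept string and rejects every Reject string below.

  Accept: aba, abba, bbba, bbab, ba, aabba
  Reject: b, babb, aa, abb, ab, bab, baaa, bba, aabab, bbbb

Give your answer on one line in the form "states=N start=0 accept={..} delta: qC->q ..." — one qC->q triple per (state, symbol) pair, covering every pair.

Grow the machine one transition at a time. Run the examples from 0; the earliest place one falls off (shortest prefix, ties alphabetical) gets sent to the lowest-numbered state that keeps every Accept/Reject pair distinguishable — a pair clashes when both reach the same state with identical unread suffix — and to a fresh state only if none does.
a: 0a undefined. 0a->0: no, abba/bba meet in 0 with "bba" left. Open state 1: 0a->1.
b: 0b undefined. 0b->0: no, bbba/bba meet in 1. 0b->1: no, aba/bba meet in 1 with "ba" left. Open state 2: 0b->2.
aa: 1a undefined. 1a->0: no, aabba/bba meet in 2 with "ba" left. 1a->1: ok.
ab: 1b undefined. 1b->0: no, aba/aa meet in 1. 1b->1: no, aba/aa meet in 1. 1b->2: no, abba/bba meet in 2 with "ba" left. Open state 3: 1b->3.
ba: 2a undefined. 2a->0: ok.
bb: 2b undefined. 2b->0: no, bbba/babb meet in 0. 2b->1: no, bbab/ab meet in 3. 2b->2: no, bbba/bba meet in 0. 2b->3: no, aba/bba meet in 3 with "a" left. Open state 4: 2b->4.
aba: 3a undefined. 3a->0: ok.
abb: 3b undefined. 3b->0: no, aba/abb meet in 0. 3b->1: no, abba/aa meet in 1. 3b->2: ok.
bba: 4a undefined. 4a->0: no, aba/bba meet in 0. 4a->1: no, bbab/ab meet in 3. 4a->2: no, bbab/babb meet in 4. 4a->3: no, bbab/b meet in 2. 4a->4: ok.
bbb: 4b undefined. 4b->0: no, bbba/aa meet in 1. 4b->1: no, bbba/aa meet in 1. 4b->2: no, bbab/b meet in 2. 4b->3: no, bbab/ab meet in 3. 4b->4: no, bbba/babb meet in 4. Open state 5: 4b->5.
bbba: 5a undefined. 5a->0: ok.
bbbb: 5b undefined. 5b->0: no, aba/bbbb meet in 0. 5b->1: ok.
All examples now run through 6 states with every (state, symbol) defined. Accept strings end in {0,5}, Reject strings end in {1,2,3,4}; accept={0,5}.

states=6 start=0 accept={0,5} delta: 0a->1 0b->2 1a->1 1b->3 2a->0 2b->4 3a->0 3b->2 4a->4 4b->5 5a->0 5b->1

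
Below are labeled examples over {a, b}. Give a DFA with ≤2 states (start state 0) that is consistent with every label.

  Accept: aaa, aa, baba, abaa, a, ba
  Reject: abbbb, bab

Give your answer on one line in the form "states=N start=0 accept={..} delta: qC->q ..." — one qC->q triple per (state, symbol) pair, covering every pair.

states=2 start=0 accept={0} delta: 0a->0 0b->1 1a->0 1b->1

State merging on the prefix tree: take the shortest (then alphabetical) example prefix whose next move is undefined and point that move at state 0, else 1, else 2, ...; a target is out if some Accept/Reject pair would then sit in one state with the same input left (inseparable). If every existing state is out, open a new one.
a: 0a undefined. 0a->0: ok.
b: 0b undefined. 0b->0: no, aaa/abbbb meet in 0. Open state 1: 0b->1.
ba: 1a undefined. 1a->0: ok.
abb: 1b undefined. 1b->0: no, aaa/abbbb meet in 0. 1b->1: ok.
All examples now run through 2 states with every (state, symbol) defined. Accept strings end in {0}, Reject strings end in {1}; accept={0}.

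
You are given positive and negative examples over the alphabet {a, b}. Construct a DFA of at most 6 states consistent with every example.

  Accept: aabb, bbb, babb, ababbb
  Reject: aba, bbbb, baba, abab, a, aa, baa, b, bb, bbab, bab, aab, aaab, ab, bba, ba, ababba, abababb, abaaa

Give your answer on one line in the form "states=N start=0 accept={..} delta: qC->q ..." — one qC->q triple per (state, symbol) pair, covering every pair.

states=5 start=0 accept={0} delta: 0a->1 0b->1 1a->1 1b->2 2a->3 2b->0 3a->0 3b->4 4a->0 4b->2

Fold the examples into a partial DFA from state 0: repeatedly fix the first undefined (state, symbol) met by the shortest-then-alphabetical prefix, trying targets in increasing order and rejecting any under which an Accept and a Reject string meet in one state with the same remainder; add a state when all current targets are rejected. Accepting states are where Accept strings end.
a: 0a undefined. 0a->0: no, aabb/bb meet in 0 with "bb" left. Open state 1: 0a->1.
b: 0b undefined. 0b->0: no, bbb/bbbb meet in 0. 0b->1: ok.
aa: 1a undefined. 1a->0: no, aabb/bb meet in 1 with "b" left. 1a->1: ok.
ab: 1b undefined. 1b->0: no, aabb/aba meet in 1. 1b->1: no, aabb/aba meet in 1. Open state 2: 1b->2.
aba: 2a undefined. 2a->0: no, aabb/abababb meet in 2 with "b" left. 2a->1: no, aabb/abababb meet in 2 with "b" left. 2a->2: no, aabb/abab meet in 2 with "b" left. Open state 3: 2a->3.
bbb: 2b undefined. 2b->0: ok.
abaa: 3a undefined. 3a->0: ok.
abab: 3b undefined. 3b->0: no, aabb/abab meet in 0. 3b->1: no, aabb/abababb meet in 0. 3b->2: no, aabb/abababb meet in 0. 3b->3: no, aabb/ababba meet in 0. Open state 4: 3b->4.
ababa: 4a undefined. 4a->0: ok.
ababb: 4b undefined. 4b->0: no, ababbb/bbbb meet in 1. 4b->1: no, ababbb/bb meet in 2. 4b->2: ok.
All examples now run through 5 states with every (state, symbol) defined. Accept strings end in {0}, Reject strings end in {1,2,3,4}; accept={0}.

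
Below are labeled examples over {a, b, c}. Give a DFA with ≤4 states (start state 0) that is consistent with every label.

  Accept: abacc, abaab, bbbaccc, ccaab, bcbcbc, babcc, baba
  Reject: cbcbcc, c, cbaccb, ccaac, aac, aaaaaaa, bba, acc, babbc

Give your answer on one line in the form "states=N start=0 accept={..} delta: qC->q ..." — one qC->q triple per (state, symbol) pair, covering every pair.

State merging on the prefix tree: take the shortest (then alphabetical) example prefix whose next move is undefined and point that move at state 0, else 1, else 2, ...; a target is out if some Accept/Reject pair would then sit in one state with the same input left (inseparable). If every existing state is out, open a new one.
a: 0a undefined. 0a->0: ok.
b: 0b undefined. 0b->0: no, abacc/acc meet in 0 with "cc" left. Open state 1: 0b->1.
c: 0c undefined. 0c->0: ok.
ba: 1a undefined. 1a->0: no, abacc/c meet in 0. 1a->1: no, baba/bba meet in 1 with "ba" left. Open state 2: 1a->2.
bb: 1b undefined. 1b->0: ok.
bc: 1c undefined. 1c->0: no, bcbcbc/cbcbcc meet in 0. 1c->1: ok.
bab: 2b undefined. 2b->0: no, ccaab/babbc meet in 1. 2b->1: ok.
abaa: 2a undefined. 2a->0: ok.
abac: 2c undefined. 2c->0: no, abacc/cbcbcc meet in 0. 2c->1: ok.
All examples now run through 3 states with every (state, symbol) defined. Accept strings end in {1,2}, Reject strings end in {0}; accept={1,2}.

states=3 start=0 accept={1,2} delta: 0a->0 0b->1 0c->0 1a->2 1b->0 1c->1 2a->0 2b->1 2c->1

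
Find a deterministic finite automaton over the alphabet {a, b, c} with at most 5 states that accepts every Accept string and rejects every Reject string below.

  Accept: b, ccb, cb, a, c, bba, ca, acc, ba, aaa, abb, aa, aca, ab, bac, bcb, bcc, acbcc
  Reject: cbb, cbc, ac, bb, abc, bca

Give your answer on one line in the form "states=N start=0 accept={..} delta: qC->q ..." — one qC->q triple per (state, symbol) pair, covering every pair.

State merging on the prefix tree: take the shortest (then alphabetical) example prefix whose next move is undefined and point that move at state 0, else 1, else 2, ...; a target is out if some Accept/Reject pair would then sit in one state with the same input left (inseparable). If every existing state is out, open a new one.
a: 0a undefined. 0a->0: no, c/ac meet in 0 with "c" left. Open state 1: 0a->1.
b: 0b undefined. 0b->0: no, b/bb meet in 0. 0b->1: no, aca/bca meet in 1 with "ca" left. Open state 2: 0b->2.
c: 0c undefined. 0c->0: ok.
aa: 1a undefined. 1a->0: ok.
ab: 1b undefined. 1b->0: no, c/abc meet in 0. 1b->1: ok.
ac: 1c undefined. 1c->0: no, c/ac meet in 0. 1c->1: no, a/ac meet in 1. 1c->2: no, b/ac meet in 2. Open state 3: 1c->3.
ba: 2a undefined. 2a->0: ok.
bb: 2b undefined. 2b->0: no, c/cbb meet in 0. 2b->1: no, a/cbb meet in 1. 2b->2: no, b/cbb meet in 2. 2b->3: ok.
bc: 2c undefined. 2c->0: no, a/bca meet in 1. 2c->1: no, a/cbc meet in 1. 2c->2: no, b/cbc meet in 2. 2c->3: no, bba/bca meet in 3 with "a" left. Open state 4: 2c->4.
aca: 3a undefined. 3a->0: ok.
acb: 3b undefined. 3b->0: ok.
acc: 3c undefined. 3c->0: ok.
bca: 4a undefined. 4a->0: no, c/bca meet in 0. 4a->1: no, a/bca meet in 1. 4a->2: no, b/bca meet in 2. 4a->3: ok.
bcb: 4b undefined. 4b->0: ok.
bcc: 4c undefined. 4c->0: ok.
All examples now run through 5 states with every (state, symbol) defined. Accept strings end in {0,1,2}, Reject strings end in {3,4}; accept={0,1,2}.

states=5 start=0 accept={0,1,2} delta: 0a->1 0b->2 0c->0 1a->0 1b->1 1c->3 2a->0 2b->3 2c->4 3a->0 3b->0 3c->0 4a->3 4b->0 4c->0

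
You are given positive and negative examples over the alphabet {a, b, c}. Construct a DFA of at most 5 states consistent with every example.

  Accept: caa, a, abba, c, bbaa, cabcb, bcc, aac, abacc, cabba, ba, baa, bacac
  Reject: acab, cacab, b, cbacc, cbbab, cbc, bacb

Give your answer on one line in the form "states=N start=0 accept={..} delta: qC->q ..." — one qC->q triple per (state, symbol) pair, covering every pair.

states=4 start=0 accept={0,2} delta: 0a->0 0b->1 0c->2 1a->0 1b->0 1c->0 2a->2 2b->3 2c->0 3a->3 3b->0 3c->3

State merging on the prefix tree: take the shortest (then alphabetical) example prefix whose next move is undefined and point that move at state 0, else 1, else 2, ...; a target is out if some Accept/Reject pair would then sit in one state with the same input left (inseparable). If every existing state is out, open a new one.
a: 0a undefined. 0a->0: ok.
b: 0b undefined. 0b->0: no, a/b meet in 0. Open state 1: 0b->1.
c: 0c undefined. 0c->0: no, abacc/cbacc meet in 1 with "acc" left. 0c->1: no, c/b meet in 1. Open state 2: 0c->2.
ba: 1a undefined. 1a->0: ok.
bb: 1b undefined. 1b->0: ok.
bc: 1c undefined. 1c->0: ok.
ca: 2a undefined. 2a->0: no, cabcb/acab meet in 1. 2a->1: no, caa/acab meet in 0. 2a->2: ok.
cb: 2b undefined. 2b->0: no, caa/cbc meet in 2. 2b->1: no, a/cbc meet in 0. 2b->2: no, caa/acab meet in 2. Open state 3: 2b->3.
cac: 2c undefined. 2c->0: ok.
cba: 3a undefined. 3a->0: no, a/cbacc meet in 0. 3a->1: no, caa/cbacc meet in 2. 3a->2: no, caa/cbacc meet in 2. 3a->3: ok.
cbb: 3b undefined. 3b->0: ok.
cbc: 3c undefined. 3c->0: no, caa/cbacc meet in 2. 3c->1: no, a/cbacc meet in 0. 3c->2: no, caa/cbc meet in 2. 3c->3: ok.
All examples now run through 4 states with every (state, symbol) defined. Accept strings end in {0,2}, Reject strings end in {1,3}; accept={0,2}.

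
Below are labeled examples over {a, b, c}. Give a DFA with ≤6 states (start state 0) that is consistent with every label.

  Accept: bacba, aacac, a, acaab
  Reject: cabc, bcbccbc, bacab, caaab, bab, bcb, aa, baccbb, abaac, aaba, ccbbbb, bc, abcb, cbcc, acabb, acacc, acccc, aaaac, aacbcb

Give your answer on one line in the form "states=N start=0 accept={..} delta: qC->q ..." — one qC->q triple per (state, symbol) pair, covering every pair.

Grow the machine one transition at a time. Run the examples from 0; the earliest place one falls off (shortest prefix, ties alphabetical) gets sent to the lowest-numbered state that keeps every Accept/Reject pair distinguishable — a pair clashes when both reach the same state with identical unread suffix — and to a fresh state only if none does.
a: 0a undefined. 0a->0: no, a/aa meet in 0. Open state 1: 0a->1.
b: 0b undefined. 0b->0: ok.
c: 0c undefined. 0c->0: ok.
aa: 1a undefined. 1a->0: no, a/aaba meet in 1. 1a->1: no, a/aa meet in 1. Open state 2: 1a->2.
ab: 1b undefined. 1b->0: ok.
ac: 1c undefined. 1c->0: ok.
aaa: 2a undefined. 2a->0: ok.
aab: 2b undefined. 2b->0: no, bacba/aaba meet in 1. 2b->1: ok.
aac: 2c undefined. 2c->0: no, aacac/cabc meet in 0. 2c->1: no, bacba/abaac meet in 1. 2c->2: no, aacac/cabc meet in 0. Open state 3: 2c->3.
aaca: 3a undefined. 3a->0: no, aacac/cabc meet in 0. 3a->1: no, aacac/cabc meet in 0. 3a->2: no, aacac/abaac meet in 3. 3a->3: ok.
aacb: 3b undefined. 3b->0: ok.
aacac: 3c undefined. 3c->0: no, aacac/cabc meet in 0. 3c->1: ok.
All examples now run through 4 states with every (state, symbol) defined. Accept strings end in {1}, Reject strings end in {0,2,3}; accept={1}.

states=4 start=0 accept={1} delta: 0a->1 0b->0 0c->0 1a->2 1b->0 1c->0 2a->0 2b->1 2c->3 3a->3 3b->0 3c->1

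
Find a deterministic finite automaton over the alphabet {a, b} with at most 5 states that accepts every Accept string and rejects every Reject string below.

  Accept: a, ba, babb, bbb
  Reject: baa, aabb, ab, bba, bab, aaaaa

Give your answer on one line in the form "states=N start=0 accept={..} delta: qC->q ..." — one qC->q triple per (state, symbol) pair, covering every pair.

states=4 start=0 accept={1,2} delta: 0a->1 0b->2 1a->3 1b->0 2a->1 2b->3 3a->0 3b->1

Fold the examples into a partial DFA from state 0: repeatedly fix the first undefined (state, symbol) met by the shortest-then-alphabetical prefix, trying targets in increasing order and rejecting any under which an Accept and a Reject string meet in one state with the same remainder; add a state when all current targets are rejected. Accepting states are where Accept strings end.
a: 0a undefined. 0a->0: no, a/aaaaa meet in 0. Open state 1: 0a->1.
b: 0b undefined. 0b->0: no, a/bba meet in 1. 0b->1: no, babb/aabb meet in 1 with "abb" left. Open state 2: 0b->2.
aa: 1a undefined. 1a->0: no, a/aaaaa meet in 1. 1a->1: no, a/aaaaa meet in 1. 1a->2: no, bbb/aabb meet in 2 with "bb" left. Open state 3: 1a->3.
ab: 1b undefined. 1b->0: ok.
ba: 2a undefined. 2a->0: no, a/baa meet in 1. 2a->1: ok.
bb: 2b undefined. 2b->0: no, a/bba meet in 1. 2b->1: no, bbb/ab meet in 0. 2b->2: no, a/bba meet in 1. 2b->3: ok.
aaa: 3a undefined. 3a->0: ok.
aab: 3b undefined. 3b->0: no, babb/aabb meet in 2. 3b->1: ok.
All examples now run through 4 states with every (state, symbol) defined. Accept strings end in {1,2}, Reject strings end in {0,3}; accept={1,2}.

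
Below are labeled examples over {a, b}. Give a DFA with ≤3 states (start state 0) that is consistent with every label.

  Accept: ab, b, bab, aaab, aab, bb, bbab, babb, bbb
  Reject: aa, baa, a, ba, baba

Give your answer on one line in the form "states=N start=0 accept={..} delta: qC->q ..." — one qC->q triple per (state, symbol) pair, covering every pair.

states=2 start=0 accept={1} delta: 0a->0 0b->1 1a->0 1b->1

Grow the machine one transition at a time. Run the examples from 0; the earliest place one falls off (shortest prefix, ties alphabetical) gets sent to the lowest-numbered state that keeps every Accept/Reject pair distinguishable — a pair clashes when both reach the same state with identical unread suffix — and to a fresh state only if none does.
a: 0a undefined. 0a->0: ok.
b: 0b undefined. 0b->0: no, ab/aa meet in 0. Open state 1: 0b->1.
ba: 1a undefined. 1a->0: ok.
bb: 1b undefined. 1b->0: no, bb/aa meet in 0. 1b->1: ok.
All examples now run through 2 states with every (state, symbol) defined. Accept strings end in {1}, Reject strings end in {0}; accept={1}.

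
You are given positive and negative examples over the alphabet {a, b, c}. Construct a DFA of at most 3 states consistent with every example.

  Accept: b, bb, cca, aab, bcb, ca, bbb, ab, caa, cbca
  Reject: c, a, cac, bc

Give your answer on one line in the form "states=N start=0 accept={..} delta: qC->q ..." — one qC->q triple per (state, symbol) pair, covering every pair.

states=3 start=0 accept={1} delta: 0a->0 0b->1 0c->2 1a->1 1b->1 1c->0 2a->1 2b->0 2c->1

Fold the examples into a partial DFA from state 0: repeatedly fix the first undefined (state, symbol) met by the shortest-then-alphabetical prefix, trying targets in increasing order and rejecting any under which an Accept and a Reject string meet in one state with the same remainder; add a state when all current targets are rejected. Accepting states are where Accept strings end.
a: 0a undefined. 0a->0: ok.
b: 0b undefined. 0b->0: no, b/a meet in 0. Open state 1: 0b->1.
c: 0c undefined. 0c->0: no, cca/c meet in 0. 0c->1: no, b/c meet in 1. Open state 2: 0c->2.
bb: 1b undefined. 1b->0: no, bb/a meet in 0. 1b->1: ok.
bc: 1c undefined. 1c->0: ok.
ca: 2a undefined. 2a->0: no, ca/a meet in 0. 2a->1: ok.
cb: 2b undefined. 2b->0: ok.
cc: 2c undefined. 2c->0: no, cca/a meet in 0. 2c->1: ok.
caa: 1a undefined. 1a->0: no, cca/a meet in 0. 1a->1: ok.
All examples now run through 3 states with every (state, symbol) defined. Accept strings end in {1}, Reject strings end in {0,2}; accept={1}.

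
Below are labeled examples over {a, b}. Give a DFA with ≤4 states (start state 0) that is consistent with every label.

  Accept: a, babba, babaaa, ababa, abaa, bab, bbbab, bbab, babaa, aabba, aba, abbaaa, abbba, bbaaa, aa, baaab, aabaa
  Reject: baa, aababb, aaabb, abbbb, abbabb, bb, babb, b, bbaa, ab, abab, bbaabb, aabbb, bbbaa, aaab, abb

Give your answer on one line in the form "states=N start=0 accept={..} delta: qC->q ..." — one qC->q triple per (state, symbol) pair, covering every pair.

State merging on the prefix tree: take the shortest (then alphabetical) example prefix whose next move is undefined and point that move at state 0, else 1, else 2, ...; a target is out if some Accept/Reject pair would then sit in one state with the same input left (inseparable). If every existing state is out, open a new one.
a: 0a undefined. 0a->0: no, abaa/baa meet in 0 with "baa" left. Open state 1: 0a->1.
b: 0b undefined. 0b->0: no, bab/ab meet in 1 with "b" left. 0b->1: no, a/b meet in 1. Open state 2: 0b->2.
aa: 1a undefined. 1a->0: no, aabaa/baa meet in 2 with "aa" left. 1a->1: ok.
ab: 1b undefined. 1b->0: ok.
ba: 2a undefined. 2a->0: no, a/baa meet in 1. 2a->1: no, a/baa meet in 1. 2a->2: no, bab/bb meet in 2 with "b" left. Open state 3: 2a->3.
bb: 2b undefined. 2b->0: no, a/bbaa meet in 1. 2b->1: no, a/bb meet in 1. 2b->2: ok.
baa: 3a undefined. 3a->0: no, baaab/baa meet in 0. 3a->1: no, a/baa meet in 1. 3a->2: ok.
bab: 3b undefined. 3b->0: no, bab/ab meet in 0. 3b->1: ok.
All examples now run through 4 states with every (state, symbol) defined. Accept strings end in {1,3}, Reject strings end in {0,2}; accept={1,3}.

states=4 start=0 accept={1,3} delta: 0a->1 0b->2 1a->1 1b->0 2a->3 2b->2 3a->2 3b->1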